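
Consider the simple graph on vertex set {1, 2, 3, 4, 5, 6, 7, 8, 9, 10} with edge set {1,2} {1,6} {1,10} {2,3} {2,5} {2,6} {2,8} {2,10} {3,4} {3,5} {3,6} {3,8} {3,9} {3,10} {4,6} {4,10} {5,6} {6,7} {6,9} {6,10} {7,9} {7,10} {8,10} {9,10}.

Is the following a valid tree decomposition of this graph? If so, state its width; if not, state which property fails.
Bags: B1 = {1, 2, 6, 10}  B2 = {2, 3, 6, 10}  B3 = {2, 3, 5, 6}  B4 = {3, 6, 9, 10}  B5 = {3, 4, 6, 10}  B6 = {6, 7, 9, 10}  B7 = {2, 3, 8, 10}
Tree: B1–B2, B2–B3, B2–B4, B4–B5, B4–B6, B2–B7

Vertex coverage: the bags together contain {1, 2, 3, 4, 5, 6, 7, 8, 9, 10}, the full vertex set. Edge coverage: each edge of G has both endpoints in at least one bag. Running intersection: for every vertex, the bags containing it form a connected subtree. All three properties hold, so this is a valid tree decomposition of width max|bag| − 1 = 3, and hence tw(G) ≤ 3.

Yes; width 3.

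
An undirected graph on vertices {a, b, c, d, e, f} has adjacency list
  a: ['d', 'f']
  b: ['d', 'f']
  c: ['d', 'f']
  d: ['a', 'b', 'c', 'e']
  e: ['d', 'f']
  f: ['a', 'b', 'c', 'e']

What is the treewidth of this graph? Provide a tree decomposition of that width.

The largest bag has 3 vertices, giving width 2; this decomposition certifies tw(G) ≤ 2. For the lower bound, G contains the cycle a–d–e–f–a, so G is not a forest; only forests have treewidth ≤ 1, hence tw(G) ≥ 2. Therefore the treewidth is 2.

Treewidth 2.
One such decomposition:
Bags: B1 = {a, d, f}  B2 = {d, e, f}  B3 = {b, d, f}  B4 = {c, d, f}
Tree: B1–B2, B2–B3, B3–B4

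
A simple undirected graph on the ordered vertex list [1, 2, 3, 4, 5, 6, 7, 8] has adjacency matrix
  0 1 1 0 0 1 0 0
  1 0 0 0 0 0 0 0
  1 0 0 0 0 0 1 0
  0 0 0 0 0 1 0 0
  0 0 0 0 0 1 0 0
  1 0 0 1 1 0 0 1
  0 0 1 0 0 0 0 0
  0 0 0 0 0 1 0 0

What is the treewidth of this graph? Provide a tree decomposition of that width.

Treewidth 1.
Bags: B1 = {1, 6}  B2 = {5, 6}  B3 = {1, 2}  B4 = {1, 3}  B5 = {6, 8}  B6 = {3, 7}  B7 = {4, 6}
Tree: B1–B2, B1–B3, B3–B4, B2–B5, B4–B6, B2–B7

Every bag has size at most 2, so the width is 2 − 1 = 1 and tw(G) ≤ 1. Any graph with an edge has treewidth ≥ 1, and G has the edge 1–6. Hence tw(G) = 1 exactly.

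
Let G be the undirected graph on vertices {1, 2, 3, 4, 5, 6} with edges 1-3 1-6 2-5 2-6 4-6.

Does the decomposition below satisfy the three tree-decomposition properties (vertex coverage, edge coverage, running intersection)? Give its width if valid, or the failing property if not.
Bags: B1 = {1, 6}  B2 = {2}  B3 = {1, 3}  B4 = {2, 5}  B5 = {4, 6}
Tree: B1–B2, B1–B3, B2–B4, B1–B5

No — edge (6,2) lies in no bag.

A tree decomposition must satisfy three properties: every vertex lies in some bag; for every edge, both endpoints lie together in some bag; and for every vertex, the bags containing it form a connected subtree. Here edge (6,2) lies in no bag, so the decomposition is invalid.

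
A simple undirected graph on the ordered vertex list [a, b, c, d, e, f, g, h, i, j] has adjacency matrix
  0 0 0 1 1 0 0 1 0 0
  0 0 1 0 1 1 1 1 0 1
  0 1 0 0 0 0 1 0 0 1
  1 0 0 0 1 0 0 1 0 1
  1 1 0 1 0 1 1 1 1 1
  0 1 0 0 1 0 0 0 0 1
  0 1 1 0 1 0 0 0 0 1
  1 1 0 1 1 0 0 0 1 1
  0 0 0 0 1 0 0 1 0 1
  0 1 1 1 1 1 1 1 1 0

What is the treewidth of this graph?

3

A width-3 tree decomposition is:
Bags: B1 = {b, e, h, j}  B2 = {d, e, h, j}  B3 = {b, e, g, j}  B4 = {e, h, i, j}  B5 = {a, d, e, h}  B6 = {b, c, g, j}  B7 = {b, e, f, j}
Tree: B1–B2, B1–B3, B2–B4, B2–B5, B3–B6, B1–B7
Each bag holds 4 vertices, so the decomposition has width 3, which upper-bounds the treewidth. On the other hand G contains the 4-clique {b, e, g, j}. A clique must lie in a single bag of any decomposition, so no decomposition can have width below 3. Hence tw(G) = 3 exactly.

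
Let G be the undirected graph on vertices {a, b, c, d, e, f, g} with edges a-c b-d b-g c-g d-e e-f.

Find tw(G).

A width-1 tree decomposition is:
Bags: B1 = {a, c}  B2 = {c, g}  B3 = {b, g}  B4 = {b, d}  B5 = {d, e}  B6 = {e, f}
Tree: B1–B2, B2–B3, B3–B4, B4–B5, B5–B6
Each bag holds 2 vertices, so the decomposition has width 1, which upper-bounds the treewidth. Any graph with an edge has treewidth ≥ 1, and G has the edge a–c. Therefore the treewidth is 1.

1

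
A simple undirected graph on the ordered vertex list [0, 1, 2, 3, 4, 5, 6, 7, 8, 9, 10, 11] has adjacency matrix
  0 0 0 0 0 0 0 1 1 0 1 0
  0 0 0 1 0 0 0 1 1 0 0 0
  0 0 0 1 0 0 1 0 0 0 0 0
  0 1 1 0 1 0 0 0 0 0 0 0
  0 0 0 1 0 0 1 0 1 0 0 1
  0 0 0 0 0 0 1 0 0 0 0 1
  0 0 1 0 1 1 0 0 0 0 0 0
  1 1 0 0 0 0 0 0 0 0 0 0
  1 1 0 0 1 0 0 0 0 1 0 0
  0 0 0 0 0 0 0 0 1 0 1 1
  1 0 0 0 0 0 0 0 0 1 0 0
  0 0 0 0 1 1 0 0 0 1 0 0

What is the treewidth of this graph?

3

A width-3 tree decomposition is:
Bags: B1 = {2, 3, 5, 6}  B2 = {3, 4, 5, 6}  B3 = {3, 4, 5, 11}  B4 = {1, 3, 4, 11}  B5 = {1, 4, 8, 11}  B6 = {1, 8, 9, 11}  B7 = {1, 7, 8, 9}  B8 = {0, 7, 8, 9}  B9 = {0, 7, 9, 10}
Tree: B1–B2, B2–B3, B3–B4, B4–B5, B5–B6, B6–B7, B7–B8, B8–B9
Each bag holds 4 vertices, so the decomposition has width 3, which upper-bounds the treewidth. For the lower bound: the 4 vertex sets {2,5,6}, {3}, {4}, {1,8,9,11} are disjoint, each induces a connected subgraph, and every pair is joined by at least one edge of G. Contracting each set to a single vertex therefore yields K_{4} as a minor, and since treewidth is minor-monotone, tw(G) ≥ tw(K_{4}) = 3. Combining the bounds, tw(G) = 3.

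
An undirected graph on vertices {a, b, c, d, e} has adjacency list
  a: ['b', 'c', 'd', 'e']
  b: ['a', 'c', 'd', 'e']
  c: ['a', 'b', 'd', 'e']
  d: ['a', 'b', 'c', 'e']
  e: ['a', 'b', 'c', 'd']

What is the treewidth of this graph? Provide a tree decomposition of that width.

A single bag containing all 5 vertices is trivially a valid decomposition of width 4. Conversely, {a, b, c, d, e} is a clique of size 5, and the vertices of any clique must share a bag in every tree decomposition; so some bag has ≥ 5 vertices and tw(G) ≥ 4. The upper and lower bounds meet at 4, so that is the treewidth.

Treewidth 4.
One optimal decomposition is:
Bags: B1 = {a, b, c, d, e}
Tree: (single bag)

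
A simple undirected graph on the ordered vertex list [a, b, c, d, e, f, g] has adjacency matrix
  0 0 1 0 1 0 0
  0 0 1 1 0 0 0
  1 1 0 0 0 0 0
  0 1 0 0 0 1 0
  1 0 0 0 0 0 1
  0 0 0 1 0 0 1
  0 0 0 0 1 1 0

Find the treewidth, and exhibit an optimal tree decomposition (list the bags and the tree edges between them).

Every bag has size at most 3, so the width is 3 − 1 = 2 and tw(G) ≤ 2. For the lower bound, G contains the cycle c–a–e–g–f–d–b–c, so G is not a forest; only forests have treewidth ≤ 1, hence tw(G) ≥ 2. Combining the bounds, tw(G) = 2.

Treewidth 2.
Bags: B1 = {a, c, e}  B2 = {c, e, g}  B3 = {c, f, g}  B4 = {c, d, f}  B5 = {b, c, d}
Tree: B1–B2, B2–B3, B3–B4, B4–B5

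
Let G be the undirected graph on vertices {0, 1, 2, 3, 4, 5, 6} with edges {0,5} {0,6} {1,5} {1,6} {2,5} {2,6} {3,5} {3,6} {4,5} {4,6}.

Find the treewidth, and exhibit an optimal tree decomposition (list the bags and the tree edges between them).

Each bag holds 3 vertices, so the decomposition has width 2, which upper-bounds the treewidth. For the lower bound, G contains the cycle 5–4–6–3–5, so G is not a forest; only forests have treewidth ≤ 1, hence tw(G) ≥ 2. Therefore the treewidth is 2.

Treewidth 2.
One such decomposition:
Bags: B1 = {4, 5, 6}  B2 = {3, 5, 6}  B3 = {0, 5, 6}  B4 = {2, 5, 6}  B5 = {1, 5, 6}
Tree: B1–B2, B2–B3, B3–B4, B4–B5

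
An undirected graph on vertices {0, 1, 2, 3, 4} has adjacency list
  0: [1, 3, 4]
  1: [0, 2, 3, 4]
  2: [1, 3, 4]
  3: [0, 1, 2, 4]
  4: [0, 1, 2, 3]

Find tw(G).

A width-3 tree decomposition is:
Bags: B1 = {0, 1, 3, 4}  B2 = {1, 2, 3, 4}
Tree: B1–B2
Each bag holds 4 vertices, so the decomposition has width 3, which upper-bounds the treewidth. On the other hand G contains the 4-clique {0, 1, 3, 4}. A clique must lie in a single bag of any decomposition, so no decomposition can have width below 3. Therefore the treewidth is 3.

3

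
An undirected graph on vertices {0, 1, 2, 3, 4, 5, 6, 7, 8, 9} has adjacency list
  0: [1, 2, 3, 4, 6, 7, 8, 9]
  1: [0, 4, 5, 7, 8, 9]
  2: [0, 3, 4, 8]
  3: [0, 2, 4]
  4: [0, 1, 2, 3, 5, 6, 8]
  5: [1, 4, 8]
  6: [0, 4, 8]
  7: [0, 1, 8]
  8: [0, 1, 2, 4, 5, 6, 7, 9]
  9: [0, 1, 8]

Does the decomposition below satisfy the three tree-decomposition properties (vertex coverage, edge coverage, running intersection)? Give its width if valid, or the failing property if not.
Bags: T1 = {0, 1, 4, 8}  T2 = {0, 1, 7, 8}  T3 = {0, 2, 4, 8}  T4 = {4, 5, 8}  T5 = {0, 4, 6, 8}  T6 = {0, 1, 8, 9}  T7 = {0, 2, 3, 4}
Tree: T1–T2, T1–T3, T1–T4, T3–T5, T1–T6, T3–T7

No — edge (1,5) lies in no bag.

A tree decomposition must satisfy three properties: every vertex lies in some bag; for every edge, both endpoints lie together in some bag; and for every vertex, the bags containing it form a connected subtree. Here edge (1,5) lies in no bag, so the decomposition is invalid.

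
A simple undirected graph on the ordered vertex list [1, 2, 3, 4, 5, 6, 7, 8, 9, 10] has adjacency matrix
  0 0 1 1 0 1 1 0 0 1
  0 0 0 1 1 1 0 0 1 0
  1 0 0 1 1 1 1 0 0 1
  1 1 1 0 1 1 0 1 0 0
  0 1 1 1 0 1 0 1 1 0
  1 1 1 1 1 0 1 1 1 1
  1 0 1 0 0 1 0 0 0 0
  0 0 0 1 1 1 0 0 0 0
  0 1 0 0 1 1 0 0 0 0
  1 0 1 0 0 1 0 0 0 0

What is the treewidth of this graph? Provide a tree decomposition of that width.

Every bag has size at most 4, so the width is 4 − 1 = 3 and tw(G) ≤ 3. Conversely, {4, 5, 6, 8} is a clique of size 4, and the vertices of any clique must share a bag in every tree decomposition; so some bag has ≥ 4 vertices and tw(G) ≥ 3. Hence tw(G) = 3 exactly.

Treewidth 3.
One such decomposition:
Bags: B1 = {1, 3, 4, 6}  B2 = {3, 4, 5, 6}  B3 = {1, 3, 6, 7}  B4 = {1, 3, 6, 10}  B5 = {2, 4, 5, 6}  B6 = {2, 5, 6, 9}  B7 = {4, 5, 6, 8}
Tree: B1–B2, B1–B3, B3–B4, B2–B5, B5–B6, B2–B7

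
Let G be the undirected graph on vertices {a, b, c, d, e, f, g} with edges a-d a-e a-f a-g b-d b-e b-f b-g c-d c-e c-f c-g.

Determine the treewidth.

A width-3 tree decomposition is:
Bags: B1 = {a, b, c, f}  B2 = {a, b, c, e}  B3 = {a, b, c, d}  B4 = {a, b, c, g}
Tree: B1–B2, B2–B3, B3–B4
Every bag has size at most 4, so the width is 4 − 1 = 3 and tw(G) ≤ 3. For the lower bound: the 4 vertex sets {b,f}, {c,e}, {a}, {d} are disjoint, each induces a connected subgraph, and every pair is joined by at least one edge of G. Contracting each set to a single vertex therefore yields K_{4} as a minor, and since treewidth is minor-monotone, tw(G) ≥ tw(K_{4}) = 3. Therefore the treewidth is 3.

3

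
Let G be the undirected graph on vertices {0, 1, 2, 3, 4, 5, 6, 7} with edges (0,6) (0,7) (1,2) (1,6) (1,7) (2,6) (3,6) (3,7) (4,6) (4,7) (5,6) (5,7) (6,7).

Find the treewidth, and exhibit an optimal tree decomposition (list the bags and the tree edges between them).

Each bag holds 3 vertices, so the decomposition has width 2, which upper-bounds the treewidth. On the other hand G contains the 3-clique {1, 2, 6}. A clique must lie in a single bag of any decomposition, so no decomposition can have width below 2. Therefore the treewidth is 2.

Treewidth 2.
Bags: B1 = {0, 6, 7}  B2 = {1, 6, 7}  B3 = {3, 6, 7}  B4 = {1, 2, 6}  B5 = {5, 6, 7}  B6 = {4, 6, 7}
Tree: B1–B2, B1–B3, B2–B4, B2–B5, B5–B6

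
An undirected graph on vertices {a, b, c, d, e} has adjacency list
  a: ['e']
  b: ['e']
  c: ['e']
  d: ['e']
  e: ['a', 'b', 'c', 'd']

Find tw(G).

1

A width-1 tree decomposition is:
Bags: B1 = {a, e}  B2 = {d, e}  B3 = {b, e}  B4 = {c, e}
Tree: B1–B2, B2–B3, B2–B4
The largest bag has 2 vertices, giving width 1; this decomposition certifies tw(G) ≤ 1. Any graph with an edge has treewidth ≥ 1, and G has the edge a–e. Combining the bounds, tw(G) = 1.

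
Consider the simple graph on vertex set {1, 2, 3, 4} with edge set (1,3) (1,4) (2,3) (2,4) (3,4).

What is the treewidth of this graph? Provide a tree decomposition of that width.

Treewidth 2.
Bags: B1 = {2, 3, 4}  B2 = {1, 3, 4}
Tree: B1–B2

The largest bag has 3 vertices, giving width 2; this decomposition certifies tw(G) ≤ 2. On the other hand G contains the 3-clique {1, 3, 4}. A clique must lie in a single bag of any decomposition, so no decomposition can have width below 2. Therefore the treewidth is 2.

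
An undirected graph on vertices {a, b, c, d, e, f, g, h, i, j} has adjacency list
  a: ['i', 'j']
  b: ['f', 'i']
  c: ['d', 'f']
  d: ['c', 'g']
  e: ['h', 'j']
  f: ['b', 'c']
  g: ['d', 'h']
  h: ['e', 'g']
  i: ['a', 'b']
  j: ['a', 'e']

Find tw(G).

2

A width-2 tree decomposition is:
Bags: B1 = {c, d, f}  B2 = {d, f, g}  B3 = {f, g, h}  B4 = {e, f, h}  B5 = {e, f, j}  B6 = {a, f, j}  B7 = {a, f, i}  B8 = {b, f, i}
Tree: B1–B2, B2–B3, B3–B4, B4–B5, B5–B6, B6–B7, B7–B8
Every bag has size at most 3, so the width is 3 − 1 = 2 and tw(G) ≤ 2. For the lower bound, G contains the cycle f–c–d–g–h–e–j–a–i–b–f, so G is not a forest; only forests have treewidth ≤ 1, hence tw(G) ≥ 2. The upper and lower bounds meet at 2, so that is the treewidth.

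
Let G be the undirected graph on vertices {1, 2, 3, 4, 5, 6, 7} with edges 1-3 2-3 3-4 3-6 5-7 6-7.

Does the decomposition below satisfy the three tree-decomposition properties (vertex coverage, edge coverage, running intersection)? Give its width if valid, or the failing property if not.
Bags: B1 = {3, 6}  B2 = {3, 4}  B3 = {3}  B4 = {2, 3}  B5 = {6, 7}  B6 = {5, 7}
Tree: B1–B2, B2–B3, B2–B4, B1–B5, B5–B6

A tree decomposition must satisfy three properties: every vertex lies in some bag; for every edge, both endpoints lie together in some bag; and for every vertex, the bags containing it form a connected subtree. Here vertex 1 appears in no bag, so the decomposition is invalid.

No — vertex 1 appears in no bag.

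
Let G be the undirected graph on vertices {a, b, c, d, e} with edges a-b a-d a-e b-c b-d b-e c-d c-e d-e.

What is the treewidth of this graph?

3

A width-3 tree decomposition is:
Bags: B1 = {a, b, d, e}  B2 = {b, c, d, e}
Tree: B1–B2
Every bag has size at most 4, so the width is 4 − 1 = 3 and tw(G) ≤ 3. On the other hand G contains the 4-clique {b, c, d, e}. A clique must lie in a single bag of any decomposition, so no decomposition can have width below 3. Combining the bounds, tw(G) = 3.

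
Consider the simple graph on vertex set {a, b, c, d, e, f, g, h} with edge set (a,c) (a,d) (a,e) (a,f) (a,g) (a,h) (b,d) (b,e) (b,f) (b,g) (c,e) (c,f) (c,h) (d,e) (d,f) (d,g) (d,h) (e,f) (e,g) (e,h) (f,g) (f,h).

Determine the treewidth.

A width-4 tree decomposition is:
Bags: B1 = {a, d, e, f, g}  B2 = {a, d, e, f, h}  B3 = {b, d, e, f, g}  B4 = {a, c, e, f, h}
Tree: B1–B2, B1–B3, B2–B4
The largest bag has 5 vertices, giving width 4; this decomposition certifies tw(G) ≤ 4. On the other hand G contains the 5-clique {a, d, e, f, g}. A clique must lie in a single bag of any decomposition, so no decomposition can have width below 4. Combining the bounds, tw(G) = 4.

4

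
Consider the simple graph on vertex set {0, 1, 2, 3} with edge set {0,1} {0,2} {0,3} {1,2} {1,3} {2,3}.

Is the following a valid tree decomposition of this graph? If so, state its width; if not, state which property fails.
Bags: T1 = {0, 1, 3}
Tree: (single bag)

No — vertex 2 appears in no bag.

A tree decomposition must satisfy three properties: every vertex lies in some bag; for every edge, both endpoints lie together in some bag; and for every vertex, the bags containing it form a connected subtree. Here vertex 2 appears in no bag, so the decomposition is invalid.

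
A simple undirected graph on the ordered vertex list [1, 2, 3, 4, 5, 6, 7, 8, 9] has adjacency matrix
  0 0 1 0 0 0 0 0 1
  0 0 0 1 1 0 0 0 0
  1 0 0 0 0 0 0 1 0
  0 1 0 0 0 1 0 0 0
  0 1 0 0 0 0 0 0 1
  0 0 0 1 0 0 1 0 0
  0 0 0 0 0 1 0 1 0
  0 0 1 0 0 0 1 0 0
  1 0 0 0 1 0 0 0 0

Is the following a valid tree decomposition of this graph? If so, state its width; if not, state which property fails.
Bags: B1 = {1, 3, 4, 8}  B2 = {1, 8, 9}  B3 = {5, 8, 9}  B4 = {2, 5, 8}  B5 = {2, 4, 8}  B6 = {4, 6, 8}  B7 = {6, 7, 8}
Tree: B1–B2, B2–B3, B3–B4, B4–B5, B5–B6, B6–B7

A tree decomposition must satisfy three properties: every vertex lies in some bag; for every edge, both endpoints lie together in some bag; and for every vertex, the bags containing it form a connected subtree. Here bags containing vertex 4 are not connected in the tree, so the decomposition is invalid.

No — bags containing vertex 4 are not connected in the tree.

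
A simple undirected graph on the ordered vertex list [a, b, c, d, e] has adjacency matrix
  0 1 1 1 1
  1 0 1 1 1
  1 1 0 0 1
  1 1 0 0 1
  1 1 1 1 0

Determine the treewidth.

A width-3 tree decomposition is:
Bags: B1 = {a, b, c, e}  B2 = {a, b, d, e}
Tree: B1–B2
Each bag holds 4 vertices, so the decomposition has width 3, which upper-bounds the treewidth. Conversely, {a, b, d, e} is a clique of size 4, and the vertices of any clique must share a bag in every tree decomposition; so some bag has ≥ 4 vertices and tw(G) ≥ 3. Hence tw(G) = 3 exactly.

3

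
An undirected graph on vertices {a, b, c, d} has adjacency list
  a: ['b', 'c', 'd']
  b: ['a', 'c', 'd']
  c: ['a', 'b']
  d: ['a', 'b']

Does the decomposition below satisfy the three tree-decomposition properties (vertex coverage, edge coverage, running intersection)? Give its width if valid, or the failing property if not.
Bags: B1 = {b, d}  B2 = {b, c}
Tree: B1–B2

A tree decomposition must satisfy three properties: every vertex lies in some bag; for every edge, both endpoints lie together in some bag; and for every vertex, the bags containing it form a connected subtree. Here vertex a appears in no bag, so the decomposition is invalid.

No — vertex a appears in no bag.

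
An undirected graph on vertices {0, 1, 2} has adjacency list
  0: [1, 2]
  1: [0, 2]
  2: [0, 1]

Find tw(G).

2

A width-2 tree decomposition is:
Bags: B1 = {0, 1, 2}
Tree: (single bag)
A single bag containing all 3 vertices is trivially a valid decomposition of width 2. Conversely, {0, 1, 2} is a clique of size 3, and the vertices of any clique must share a bag in every tree decomposition; so some bag has ≥ 3 vertices and tw(G) ≥ 2. Therefore the treewidth is 2.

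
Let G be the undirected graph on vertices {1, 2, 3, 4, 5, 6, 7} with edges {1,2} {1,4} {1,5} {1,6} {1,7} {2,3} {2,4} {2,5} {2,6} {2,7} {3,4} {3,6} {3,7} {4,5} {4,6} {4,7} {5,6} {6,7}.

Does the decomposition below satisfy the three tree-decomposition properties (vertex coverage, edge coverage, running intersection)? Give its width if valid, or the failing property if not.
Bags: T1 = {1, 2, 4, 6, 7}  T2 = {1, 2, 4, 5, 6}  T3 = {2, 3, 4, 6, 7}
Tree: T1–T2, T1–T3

Checking the three conditions: (i) the bags cover all of {1, 2, 3, 4, 5, 6, 7}; (ii) for each edge, some bag contains both endpoints; (iii) the bags containing any fixed vertex form a subtree. All hold, so the decomposition is valid with width 5 − 1 = 4.

Yes; width 4.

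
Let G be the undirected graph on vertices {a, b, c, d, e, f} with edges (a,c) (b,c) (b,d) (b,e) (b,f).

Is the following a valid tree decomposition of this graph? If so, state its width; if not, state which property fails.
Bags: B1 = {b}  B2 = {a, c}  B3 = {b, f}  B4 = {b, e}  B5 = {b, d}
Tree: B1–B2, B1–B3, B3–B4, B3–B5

A tree decomposition must satisfy three properties: every vertex lies in some bag; for every edge, both endpoints lie together in some bag; and for every vertex, the bags containing it form a connected subtree. Here edge (c,b) lies in no bag, so the decomposition is invalid.

No — edge (c,b) lies in no bag.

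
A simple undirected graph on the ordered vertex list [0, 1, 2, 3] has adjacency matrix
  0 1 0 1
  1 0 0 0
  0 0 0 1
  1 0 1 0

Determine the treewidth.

A width-1 tree decomposition is:
Bags: B1 = {0, 1}  B2 = {0, 3}  B3 = {2, 3}
Tree: B1–B2, B2–B3
Every bag has size at most 2, so the width is 2 − 1 = 1 and tw(G) ≤ 1. G has an edge, so its treewidth is at least 1. The upper and lower bounds meet at 1, so that is the treewidth.

1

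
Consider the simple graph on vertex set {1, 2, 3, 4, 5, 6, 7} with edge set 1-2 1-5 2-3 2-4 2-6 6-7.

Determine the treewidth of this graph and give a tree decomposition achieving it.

Treewidth 1.
One such decomposition:
Bags: B1 = {1, 2}  B2 = {2, 6}  B3 = {6, 7}  B4 = {2, 4}  B5 = {1, 5}  B6 = {2, 3}
Tree: B1–B2, B2–B3, B1–B4, B1–B5, B4–B6

The largest bag has 2 vertices, giving width 1; this decomposition certifies tw(G) ≤ 1. Since G has at least one edge (e.g. 1–2), it is not an edgeless graph, so tw(G) ≥ 1. Therefore the treewidth is 1.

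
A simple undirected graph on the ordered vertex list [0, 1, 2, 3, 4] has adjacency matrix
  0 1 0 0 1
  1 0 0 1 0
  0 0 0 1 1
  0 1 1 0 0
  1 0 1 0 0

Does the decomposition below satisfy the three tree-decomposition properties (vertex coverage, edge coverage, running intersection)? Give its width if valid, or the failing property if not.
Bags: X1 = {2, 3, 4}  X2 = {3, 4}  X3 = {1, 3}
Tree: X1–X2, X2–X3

No — vertex 0 appears in no bag.

A tree decomposition must satisfy three properties: every vertex lies in some bag; for every edge, both endpoints lie together in some bag; and for every vertex, the bags containing it form a connected subtree. Here vertex 0 appears in no bag, so the decomposition is invalid.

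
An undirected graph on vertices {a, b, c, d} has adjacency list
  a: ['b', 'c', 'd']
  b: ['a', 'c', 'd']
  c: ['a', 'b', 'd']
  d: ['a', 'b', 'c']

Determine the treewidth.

A width-3 tree decomposition is:
Bags: B1 = {a, b, c, d}
Tree: (single bag)
With just one bag of size 4, the width is 4 − 1 = 3, so tw(G) ≤ 3. On the other hand G contains the 4-clique {a, b, c, d}. A clique must lie in a single bag of any decomposition, so no decomposition can have width below 3. The upper and lower bounds meet at 3, so that is the treewidth.

3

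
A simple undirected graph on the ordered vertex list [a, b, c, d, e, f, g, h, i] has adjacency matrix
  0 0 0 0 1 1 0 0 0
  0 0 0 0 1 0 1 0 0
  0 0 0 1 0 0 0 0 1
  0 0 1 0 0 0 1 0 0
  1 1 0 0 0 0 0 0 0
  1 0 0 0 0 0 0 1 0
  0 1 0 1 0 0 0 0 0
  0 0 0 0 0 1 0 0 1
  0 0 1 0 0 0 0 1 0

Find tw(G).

A width-2 tree decomposition is:
Bags: B1 = {a, e, f}  B2 = {e, f, h}  B3 = {e, h, i}  B4 = {c, e, i}  B5 = {c, d, e}  B6 = {d, e, g}  B7 = {b, e, g}
Tree: B1–B2, B2–B3, B3–B4, B4–B5, B5–B6, B6–B7
Every bag has size at most 3, so the width is 3 − 1 = 2 and tw(G) ≤ 2. For the lower bound, G contains the cycle e–a–f–h–i–c–d–g–b–e, so G is not a forest; only forests have treewidth ≤ 1, hence tw(G) ≥ 2. The upper and lower bounds meet at 2, so that is the treewidth.

2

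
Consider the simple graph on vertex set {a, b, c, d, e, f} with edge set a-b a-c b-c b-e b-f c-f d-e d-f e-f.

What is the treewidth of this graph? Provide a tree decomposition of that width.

Each bag holds 3 vertices, so the decomposition has width 2, which upper-bounds the treewidth. Conversely, {a, b, c} is a clique of size 3, and the vertices of any clique must share a bag in every tree decomposition; so some bag has ≥ 3 vertices and tw(G) ≥ 2. The upper and lower bounds meet at 2, so that is the treewidth.

Treewidth 2.
Bags: B1 = {b, e, f}  B2 = {b, c, f}  B3 = {a, b, c}  B4 = {d, e, f}
Tree: B1–B2, B2–B3, B1–B4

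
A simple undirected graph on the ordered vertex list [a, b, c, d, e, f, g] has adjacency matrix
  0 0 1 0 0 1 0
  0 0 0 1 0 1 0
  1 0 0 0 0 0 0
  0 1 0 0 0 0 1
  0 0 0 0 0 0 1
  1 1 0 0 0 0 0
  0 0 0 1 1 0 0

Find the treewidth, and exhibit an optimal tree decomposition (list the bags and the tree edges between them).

Treewidth 1.
One such decomposition:
Bags: B1 = {e, g}  B2 = {d, g}  B3 = {b, d}  B4 = {b, f}  B5 = {a, f}  B6 = {a, c}
Tree: B1–B2, B2–B3, B3–B4, B4–B5, B5–B6

Each bag holds 2 vertices, so the decomposition has width 1, which upper-bounds the treewidth. Any graph with an edge has treewidth ≥ 1, and G has the edge e–g. The upper and lower bounds meet at 1, so that is the treewidth.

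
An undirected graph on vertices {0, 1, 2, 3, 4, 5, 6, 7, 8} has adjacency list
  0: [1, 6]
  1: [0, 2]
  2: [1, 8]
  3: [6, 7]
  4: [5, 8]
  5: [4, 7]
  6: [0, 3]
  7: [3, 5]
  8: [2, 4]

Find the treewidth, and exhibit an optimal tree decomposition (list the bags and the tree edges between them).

The largest bag has 3 vertices, giving width 2; this decomposition certifies tw(G) ≤ 2. For the lower bound, G contains the cycle 0–1–2–8–4–5–7–3–6–0, so G is not a forest; only forests have treewidth ≤ 1, hence tw(G) ≥ 2. Therefore the treewidth is 2.

Treewidth 2.
One such decomposition:
Bags: B1 = {0, 1, 2}  B2 = {0, 2, 8}  B3 = {0, 4, 8}  B4 = {0, 4, 5}  B5 = {0, 5, 7}  B6 = {0, 3, 7}  B7 = {0, 3, 6}
Tree: B1–B2, B2–B3, B3–B4, B4–B5, B5–B6, B6–B7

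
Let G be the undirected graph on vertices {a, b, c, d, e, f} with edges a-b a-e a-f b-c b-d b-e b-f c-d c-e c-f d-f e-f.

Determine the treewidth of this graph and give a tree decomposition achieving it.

Treewidth 3.
Bags: B1 = {b, c, e, f}  B2 = {a, b, e, f}  B3 = {b, c, d, f}
Tree: B1–B2, B1–B3

Each bag holds 4 vertices, so the decomposition has width 3, which upper-bounds the treewidth. On the other hand G contains the 4-clique {b, c, d, f}. A clique must lie in a single bag of any decomposition, so no decomposition can have width below 3. Therefore the treewidth is 3.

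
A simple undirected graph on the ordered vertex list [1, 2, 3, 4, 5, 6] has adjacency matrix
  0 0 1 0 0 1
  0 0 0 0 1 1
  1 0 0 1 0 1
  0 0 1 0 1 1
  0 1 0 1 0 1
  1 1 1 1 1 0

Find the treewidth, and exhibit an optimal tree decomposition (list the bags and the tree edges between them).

Treewidth 2.
One optimal decomposition is:
Bags: B1 = {4, 5, 6}  B2 = {3, 4, 6}  B3 = {2, 5, 6}  B4 = {1, 3, 6}
Tree: B1–B2, B1–B3, B2–B4

The largest bag has 3 vertices, giving width 2; this decomposition certifies tw(G) ≤ 2. On the other hand G contains the 3-clique {2, 5, 6}. A clique must lie in a single bag of any decomposition, so no decomposition can have width below 2. Hence tw(G) = 2 exactly.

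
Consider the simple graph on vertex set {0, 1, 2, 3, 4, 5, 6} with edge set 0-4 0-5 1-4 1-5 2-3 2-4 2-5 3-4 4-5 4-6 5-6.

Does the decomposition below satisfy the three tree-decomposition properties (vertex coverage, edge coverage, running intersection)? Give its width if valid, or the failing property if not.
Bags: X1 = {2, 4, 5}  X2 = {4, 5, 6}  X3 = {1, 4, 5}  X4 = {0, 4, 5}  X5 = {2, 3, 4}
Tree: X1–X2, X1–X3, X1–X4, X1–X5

Yes; width 2.

Every vertex of G appears in some bag (union = {0, 1, 2, 3, 4, 5, 6}); every edge is covered by a bag; and for each vertex v the set of bags containing v is connected in the bag tree. The decomposition is therefore valid. The largest bag has 3 vertices, so the width is 2.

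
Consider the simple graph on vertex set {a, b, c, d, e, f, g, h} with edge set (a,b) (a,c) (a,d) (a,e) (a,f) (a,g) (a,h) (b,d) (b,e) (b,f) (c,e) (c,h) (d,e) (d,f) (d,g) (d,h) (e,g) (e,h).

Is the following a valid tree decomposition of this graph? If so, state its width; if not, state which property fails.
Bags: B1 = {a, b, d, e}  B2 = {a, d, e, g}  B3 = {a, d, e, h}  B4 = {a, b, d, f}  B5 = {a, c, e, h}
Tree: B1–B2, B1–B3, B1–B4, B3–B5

Yes; width 3.

Checking the three conditions: (i) the bags cover all of {a, b, c, d, e, f, g, h}; (ii) for each edge, some bag contains both endpoints; (iii) the bags containing any fixed vertex form a subtree. All hold, so the decomposition is valid with width 4 − 1 = 3.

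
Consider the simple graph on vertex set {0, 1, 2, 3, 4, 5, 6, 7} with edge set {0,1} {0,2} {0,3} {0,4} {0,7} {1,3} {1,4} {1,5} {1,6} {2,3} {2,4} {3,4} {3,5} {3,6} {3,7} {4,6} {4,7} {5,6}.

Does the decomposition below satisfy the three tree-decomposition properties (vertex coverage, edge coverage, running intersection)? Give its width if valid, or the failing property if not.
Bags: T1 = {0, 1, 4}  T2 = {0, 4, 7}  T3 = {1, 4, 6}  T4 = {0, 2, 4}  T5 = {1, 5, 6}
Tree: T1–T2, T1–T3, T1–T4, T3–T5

No — vertex 3 appears in no bag.

A tree decomposition must satisfy three properties: every vertex lies in some bag; for every edge, both endpoints lie together in some bag; and for every vertex, the bags containing it form a connected subtree. Here vertex 3 appears in no bag, so the decomposition is invalid.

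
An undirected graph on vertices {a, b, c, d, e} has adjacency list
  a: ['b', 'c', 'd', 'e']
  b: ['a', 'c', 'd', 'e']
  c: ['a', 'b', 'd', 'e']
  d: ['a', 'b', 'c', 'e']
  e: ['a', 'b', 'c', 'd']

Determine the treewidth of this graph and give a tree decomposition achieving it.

Treewidth 4.
One such decomposition:
Bags: B1 = {a, b, c, d, e}
Tree: (single bag)

With just one bag of size 5, the width is 5 − 1 = 4, so tw(G) ≤ 4. Conversely, {a, b, c, d, e} is a clique of size 5, and the vertices of any clique must share a bag in every tree decomposition; so some bag has ≥ 5 vertices and tw(G) ≥ 4. Hence tw(G) = 4 exactly.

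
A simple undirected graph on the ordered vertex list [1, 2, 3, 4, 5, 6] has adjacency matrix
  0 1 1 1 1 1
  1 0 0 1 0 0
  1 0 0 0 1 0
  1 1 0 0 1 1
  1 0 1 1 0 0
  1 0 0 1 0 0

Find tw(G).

2

A width-2 tree decomposition is:
Bags: B1 = {1, 4, 5}  B2 = {1, 2, 4}  B3 = {1, 3, 5}  B4 = {1, 4, 6}
Tree: B1–B2, B1–B3, B1–B4
Every bag has size at most 3, so the width is 3 − 1 = 2 and tw(G) ≤ 2. On the other hand G contains the 3-clique {1, 3, 5}. A clique must lie in a single bag of any decomposition, so no decomposition can have width below 2. Hence tw(G) = 2 exactly.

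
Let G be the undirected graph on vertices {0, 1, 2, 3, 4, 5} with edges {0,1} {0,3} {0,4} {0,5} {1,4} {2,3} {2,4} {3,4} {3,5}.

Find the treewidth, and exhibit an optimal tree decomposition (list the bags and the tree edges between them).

Every bag has size at most 3, so the width is 3 − 1 = 2 and tw(G) ≤ 2. Conversely, {0, 1, 4} is a clique of size 3, and the vertices of any clique must share a bag in every tree decomposition; so some bag has ≥ 3 vertices and tw(G) ≥ 2. Hence tw(G) = 2 exactly.

Treewidth 2.
One optimal decomposition is:
Bags: B1 = {0, 3, 4}  B2 = {0, 3, 5}  B3 = {2, 3, 4}  B4 = {0, 1, 4}
Tree: B1–B2, B1–B3, B1–B4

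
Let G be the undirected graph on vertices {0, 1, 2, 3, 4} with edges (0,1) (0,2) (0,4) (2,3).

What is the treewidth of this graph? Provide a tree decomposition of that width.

Each bag holds 2 vertices, so the decomposition has width 1, which upper-bounds the treewidth. Any graph with an edge has treewidth ≥ 1, and G has the edge 3–2. Combining the bounds, tw(G) = 1.

Treewidth 1.
Bags: B1 = {2, 3}  B2 = {0, 2}  B3 = {0, 1}  B4 = {0, 4}
Tree: B1–B2, B2–B3, B2–B4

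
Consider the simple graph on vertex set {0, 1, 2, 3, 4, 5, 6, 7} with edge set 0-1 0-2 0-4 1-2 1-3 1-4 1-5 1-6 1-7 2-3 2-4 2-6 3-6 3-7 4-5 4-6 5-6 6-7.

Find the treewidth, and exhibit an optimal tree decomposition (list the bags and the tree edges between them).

Treewidth 3.
One such decomposition:
Bags: B1 = {1, 2, 3, 6}  B2 = {1, 2, 4, 6}  B3 = {0, 1, 2, 4}  B4 = {1, 3, 6, 7}  B5 = {1, 4, 5, 6}
Tree: B1–B2, B2–B3, B1–B4, B2–B5

Each bag holds 4 vertices, so the decomposition has width 3, which upper-bounds the treewidth. On the other hand G contains the 4-clique {0, 1, 2, 4}. A clique must lie in a single bag of any decomposition, so no decomposition can have width below 3. Therefore the treewidth is 3.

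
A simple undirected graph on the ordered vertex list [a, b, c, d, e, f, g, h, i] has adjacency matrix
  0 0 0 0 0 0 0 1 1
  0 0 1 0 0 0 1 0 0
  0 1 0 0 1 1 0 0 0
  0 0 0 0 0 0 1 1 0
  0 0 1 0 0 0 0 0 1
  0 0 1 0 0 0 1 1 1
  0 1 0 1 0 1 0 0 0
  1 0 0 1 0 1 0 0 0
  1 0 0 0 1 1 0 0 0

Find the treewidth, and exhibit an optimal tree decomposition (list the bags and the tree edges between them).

Treewidth 3.
One optimal decomposition is:
Bags: B1 = {b, c, e, i}  B2 = {b, c, f, i}  B3 = {b, f, g, i}  B4 = {a, f, g, i}  B5 = {a, f, g, h}  B6 = {a, d, g, h}
Tree: B1–B2, B2–B3, B3–B4, B4–B5, B5–B6

The largest bag has 4 vertices, giving width 3; this decomposition certifies tw(G) ≤ 3. For the lower bound: the 4 vertex sets {b,c,e}, {i}, {f}, {a,d,g,h} are disjoint, each induces a connected subgraph, and every pair is joined by at least one edge of G. Contracting each set to a single vertex therefore yields K_{4} as a minor, and since treewidth is minor-monotone, tw(G) ≥ tw(K_{4}) = 3. Hence tw(G) = 3 exactly.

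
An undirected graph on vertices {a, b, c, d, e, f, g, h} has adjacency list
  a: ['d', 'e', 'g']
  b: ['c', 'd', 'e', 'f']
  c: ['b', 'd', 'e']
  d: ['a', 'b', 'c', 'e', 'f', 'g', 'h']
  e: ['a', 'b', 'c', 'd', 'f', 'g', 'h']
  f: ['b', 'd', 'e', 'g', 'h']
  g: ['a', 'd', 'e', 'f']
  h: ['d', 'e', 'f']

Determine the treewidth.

A width-3 tree decomposition is:
Bags: B1 = {d, e, f, g}  B2 = {a, d, e, g}  B3 = {b, d, e, f}  B4 = {b, c, d, e}  B5 = {d, e, f, h}
Tree: B1–B2, B1–B3, B3–B4, B1–B5
Each bag holds 4 vertices, so the decomposition has width 3, which upper-bounds the treewidth. For the lower bound, the 4 vertices {a, d, e, g} are pairwise adjacent, and any tree decomposition puts a clique entirely inside one bag — forcing width ≥ 3. The upper and lower bounds meet at 3, so that is the treewidth.

3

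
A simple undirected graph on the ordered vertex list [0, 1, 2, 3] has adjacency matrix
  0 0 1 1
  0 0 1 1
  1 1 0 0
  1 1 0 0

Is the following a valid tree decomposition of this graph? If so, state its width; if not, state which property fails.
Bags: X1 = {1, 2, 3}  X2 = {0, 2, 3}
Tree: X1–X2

Yes; width 2.

Every vertex of G appears in some bag (union = {0, 1, 2, 3}); every edge is covered by a bag; and for each vertex v the set of bags containing v is connected in the bag tree. The decomposition is therefore valid. The largest bag has 3 vertices, so the width is 2.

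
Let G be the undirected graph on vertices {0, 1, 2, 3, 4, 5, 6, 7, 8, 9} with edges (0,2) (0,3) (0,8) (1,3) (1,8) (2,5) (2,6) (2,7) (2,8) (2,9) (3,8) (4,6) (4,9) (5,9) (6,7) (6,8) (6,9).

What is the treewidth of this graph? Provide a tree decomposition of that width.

The largest bag has 3 vertices, giving width 2; this decomposition certifies tw(G) ≤ 2. For the lower bound, the 3 vertices {1, 3, 8} are pairwise adjacent, and any tree decomposition puts a clique entirely inside one bag — forcing width ≥ 2. Hence tw(G) = 2 exactly.

Treewidth 2.
One such decomposition:
Bags: B1 = {4, 6, 9}  B2 = {2, 6, 9}  B3 = {2, 6, 8}  B4 = {2, 6, 7}  B5 = {0, 2, 8}  B6 = {2, 5, 9}  B7 = {0, 3, 8}  B8 = {1, 3, 8}
Tree: B1–B2, B2–B3, B2–B4, B3–B5, B2–B6, B5–B7, B7–B8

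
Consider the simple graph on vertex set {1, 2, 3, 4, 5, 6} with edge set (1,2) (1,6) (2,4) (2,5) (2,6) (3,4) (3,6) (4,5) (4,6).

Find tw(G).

A width-2 tree decomposition is:
Bags: B1 = {2, 4, 5}  B2 = {2, 4, 6}  B3 = {3, 4, 6}  B4 = {1, 2, 6}
Tree: B1–B2, B2–B3, B2–B4
Every bag has size at most 3, so the width is 3 − 1 = 2 and tw(G) ≤ 2. On the other hand G contains the 3-clique {1, 2, 6}. A clique must lie in a single bag of any decomposition, so no decomposition can have width below 2. Combining the bounds, tw(G) = 2.

2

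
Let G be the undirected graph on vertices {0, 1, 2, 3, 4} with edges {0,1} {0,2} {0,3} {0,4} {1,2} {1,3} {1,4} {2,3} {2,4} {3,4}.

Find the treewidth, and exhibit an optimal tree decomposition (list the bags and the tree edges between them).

Treewidth 4.
Bags: B1 = {0, 1, 2, 3, 4}
Tree: (single bag)

With just one bag of size 5, the width is 5 − 1 = 4, so tw(G) ≤ 4. On the other hand G contains the 5-clique {0, 1, 2, 3, 4}. A clique must lie in a single bag of any decomposition, so no decomposition can have width below 4. Hence tw(G) = 4 exactly.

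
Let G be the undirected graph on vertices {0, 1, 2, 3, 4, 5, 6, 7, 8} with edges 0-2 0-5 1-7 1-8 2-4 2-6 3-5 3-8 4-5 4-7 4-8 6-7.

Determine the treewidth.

3

A width-3 tree decomposition is:
Bags: B1 = {1, 2, 6, 7}  B2 = {1, 2, 4, 7}  B3 = {1, 2, 4, 8}  B4 = {0, 2, 4, 8}  B5 = {0, 4, 5, 8}  B6 = {0, 3, 5, 8}
Tree: B1–B2, B2–B3, B3–B4, B4–B5, B5–B6
Every bag has size at most 4, so the width is 4 − 1 = 3 and tw(G) ≤ 3. For the lower bound: the 4 vertex sets {1,6,7}, {2}, {4}, {0,3,5,8} are disjoint, each induces a connected subgraph, and every pair is joined by at least one edge of G. Contracting each set to a single vertex therefore yields K_{4} as a minor, and since treewidth is minor-monotone, tw(G) ≥ tw(K_{4}) = 3. Combining the bounds, tw(G) = 3.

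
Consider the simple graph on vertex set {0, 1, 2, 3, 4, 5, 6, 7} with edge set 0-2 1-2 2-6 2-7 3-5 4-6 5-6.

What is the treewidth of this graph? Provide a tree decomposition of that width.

The largest bag has 2 vertices, giving width 1; this decomposition certifies tw(G) ≤ 1. Since G has at least one edge (e.g. 2–7), it is not an edgeless graph, so tw(G) ≥ 1. Hence tw(G) = 1 exactly.

Treewidth 1.
One optimal decomposition is:
Bags: B1 = {2, 7}  B2 = {2, 6}  B3 = {0, 2}  B4 = {5, 6}  B5 = {1, 2}  B6 = {4, 6}  B7 = {3, 5}
Tree: B1–B2, B1–B3, B2–B4, B1–B5, B2–B6, B4–B7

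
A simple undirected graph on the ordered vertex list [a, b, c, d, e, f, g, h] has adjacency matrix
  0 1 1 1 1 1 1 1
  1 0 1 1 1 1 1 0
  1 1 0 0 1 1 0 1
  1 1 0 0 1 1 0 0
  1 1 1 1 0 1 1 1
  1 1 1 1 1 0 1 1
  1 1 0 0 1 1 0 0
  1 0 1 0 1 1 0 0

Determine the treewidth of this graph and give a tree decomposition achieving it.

Every bag has size at most 5, so the width is 5 − 1 = 4 and tw(G) ≤ 4. Conversely, {a, c, e, f, h} is a clique of size 5, and the vertices of any clique must share a bag in every tree decomposition; so some bag has ≥ 5 vertices and tw(G) ≥ 4. Hence tw(G) = 4 exactly.

Treewidth 4.
One optimal decomposition is:
Bags: B1 = {a, b, c, e, f}  B2 = {a, c, e, f, h}  B3 = {a, b, d, e, f}  B4 = {a, b, e, f, g}
Tree: B1–B2, B1–B3, B3–B4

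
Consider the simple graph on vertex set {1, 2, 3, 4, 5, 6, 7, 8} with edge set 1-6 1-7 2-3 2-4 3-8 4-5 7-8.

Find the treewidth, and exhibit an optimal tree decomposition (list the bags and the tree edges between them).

Each bag holds 2 vertices, so the decomposition has width 1, which upper-bounds the treewidth. Since G has at least one edge (e.g. 6–1), it is not an edgeless graph, so tw(G) ≥ 1. Therefore the treewidth is 1.

Treewidth 1.
Bags: B1 = {1, 6}  B2 = {1, 7}  B3 = {7, 8}  B4 = {3, 8}  B5 = {2, 3}  B6 = {2, 4}  B7 = {4, 5}
Tree: B1–B2, B2–B3, B3–B4, B4–B5, B5–B6, B6–B7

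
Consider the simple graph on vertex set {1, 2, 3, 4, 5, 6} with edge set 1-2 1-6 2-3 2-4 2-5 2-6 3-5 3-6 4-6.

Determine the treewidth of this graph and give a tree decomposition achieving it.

Treewidth 2.
One optimal decomposition is:
Bags: B1 = {2, 3, 6}  B2 = {2, 3, 5}  B3 = {2, 4, 6}  B4 = {1, 2, 6}
Tree: B1–B2, B1–B3, B1–B4

The largest bag has 3 vertices, giving width 2; this decomposition certifies tw(G) ≤ 2. Conversely, {2, 3, 5} is a clique of size 3, and the vertices of any clique must share a bag in every tree decomposition; so some bag has ≥ 3 vertices and tw(G) ≥ 2. Combining the bounds, tw(G) = 2.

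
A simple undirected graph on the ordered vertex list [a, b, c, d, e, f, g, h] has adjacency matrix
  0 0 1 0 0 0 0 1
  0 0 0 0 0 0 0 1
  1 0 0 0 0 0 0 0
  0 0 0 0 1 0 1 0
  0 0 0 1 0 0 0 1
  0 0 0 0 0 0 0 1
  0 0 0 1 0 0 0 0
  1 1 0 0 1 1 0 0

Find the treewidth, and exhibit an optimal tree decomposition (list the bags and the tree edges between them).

Treewidth 1.
Bags: B1 = {e, h}  B2 = {d, e}  B3 = {b, h}  B4 = {d, g}  B5 = {f, h}  B6 = {a, h}  B7 = {a, c}
Tree: B1–B2, B1–B3, B2–B4, B3–B5, B5–B6, B6–B7

The largest bag has 2 vertices, giving width 1; this decomposition certifies tw(G) ≤ 1. G has an edge, so its treewidth is at least 1. Therefore the treewidth is 1.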